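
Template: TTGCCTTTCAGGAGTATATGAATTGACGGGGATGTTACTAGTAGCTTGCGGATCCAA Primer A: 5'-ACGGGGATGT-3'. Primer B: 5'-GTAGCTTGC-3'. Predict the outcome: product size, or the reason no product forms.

No product — both primers anneal to the same strand and extend in the same direction.

Primer A (ACGGGGATGT) matches the top strand at positions 26–35 (3' end points downstream).
Primer B (GTAGCTTGC) also matches the top strand directly, at positions 41–49 — its reverse complement GCAAGCTAC is not present.
Both primers anneal to the bottom strand with 3' ends pointing the same way, so neither can prime synthesis back toward the other.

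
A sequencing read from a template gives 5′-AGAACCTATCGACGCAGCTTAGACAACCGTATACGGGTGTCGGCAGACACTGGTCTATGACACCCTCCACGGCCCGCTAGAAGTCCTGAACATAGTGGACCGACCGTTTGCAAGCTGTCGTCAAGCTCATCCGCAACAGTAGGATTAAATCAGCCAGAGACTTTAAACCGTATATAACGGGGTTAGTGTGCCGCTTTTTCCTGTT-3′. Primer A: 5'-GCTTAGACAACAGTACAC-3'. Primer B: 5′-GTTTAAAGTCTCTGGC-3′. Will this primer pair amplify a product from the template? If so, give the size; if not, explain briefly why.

No product — primer A has no binding site in the template.

Primer A (GCTTAGACAACAGTACAC) does not match the top strand, and its reverse complement GTGTACTGTTGTCTAAGC does not match either.
With no annealing site for primer A, no amplification occurs.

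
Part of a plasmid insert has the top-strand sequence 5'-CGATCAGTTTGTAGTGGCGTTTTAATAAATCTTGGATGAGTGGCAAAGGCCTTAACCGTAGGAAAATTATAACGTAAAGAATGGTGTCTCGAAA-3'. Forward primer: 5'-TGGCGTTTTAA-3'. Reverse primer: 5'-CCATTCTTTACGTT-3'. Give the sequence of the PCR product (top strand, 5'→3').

5'-TGGCGTTTTAATAAATCTTGGATGAGTGGCAAAGGCCTTAACCGTAGGAAAATTATAACGTAAAGAATGG-3'

The forward primer matches the template at positions 15–25.
The reverse primer's reverse complement is AACGTAAAGAATGG, which matches the template at positions 71–84.
The product is the template from position 15 through 84 (70 bp).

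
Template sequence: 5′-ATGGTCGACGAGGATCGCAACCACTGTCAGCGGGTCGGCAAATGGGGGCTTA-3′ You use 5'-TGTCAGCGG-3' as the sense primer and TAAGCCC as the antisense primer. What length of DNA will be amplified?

Scanning the template, TGTCAGCGG occurs at positions 25–33; this primer anneals to the bottom strand there with its 3' end pointing downstream.
The reverse primer's reverse complement is GGGCTTA, which matches the template at positions 46–52.
The product runs from position 25 to position 52, so its length is 52 − 25 + 1 = 28 bp.

28 bp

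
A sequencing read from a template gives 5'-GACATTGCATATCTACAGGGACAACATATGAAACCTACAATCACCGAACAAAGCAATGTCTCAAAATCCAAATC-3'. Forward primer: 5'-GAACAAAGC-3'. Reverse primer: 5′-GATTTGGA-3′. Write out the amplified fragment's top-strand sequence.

The forward primer matches the template at positions 46–54.
The reverse primer's reverse complement is TCCAAATC, which matches the template at positions 67–74.
The product is the template from position 46 through 74 (29 bp).

5'-GAACAAAGCAATGTCTCAAAATCCAAATC-3'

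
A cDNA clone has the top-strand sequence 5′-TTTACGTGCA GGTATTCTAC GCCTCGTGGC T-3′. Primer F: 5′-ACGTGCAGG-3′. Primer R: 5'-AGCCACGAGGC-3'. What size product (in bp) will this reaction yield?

28 bp

Scanning the template, ACGTGCAGG occurs at positions 4–12; this primer anneals to the bottom strand there with its 3' end pointing downstream.
Taking the reverse complement of AGCCACGAGGC gives GCCTCGTGGCT, found at positions 21–31 on the template; the primer anneals here to the top strand with its 3' end pointing upstream.
The product runs from position 4 to position 31, so its length is 31 − 4 + 1 = 28 bp.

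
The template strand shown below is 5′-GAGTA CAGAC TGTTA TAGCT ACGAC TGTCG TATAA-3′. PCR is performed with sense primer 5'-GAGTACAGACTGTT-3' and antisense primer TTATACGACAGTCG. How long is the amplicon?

Forward primer GAGTACAGACTGTT is found on the top strand at positions 1–14.
Reverse complement of the reverse primer: CGACTGTCGTATAA. This occurs on the top strand at positions 22–35.
The product runs from position 1 to position 35, so its length is 35 − 1 + 1 = 35 bp.

35 bp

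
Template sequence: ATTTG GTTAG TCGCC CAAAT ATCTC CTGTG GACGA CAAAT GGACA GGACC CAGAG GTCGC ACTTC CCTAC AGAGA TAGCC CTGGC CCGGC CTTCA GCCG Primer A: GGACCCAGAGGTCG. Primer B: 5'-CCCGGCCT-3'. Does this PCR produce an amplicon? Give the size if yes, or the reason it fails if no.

Primer A (GGACCCAGAGGTCG) matches the top strand at positions 46–59 (3' end points downstream).
Primer B (CCCGGCCT) also matches the top strand directly, at positions 85–92 — its reverse complement AGGCCGGG is not present.
Both primers anneal to the bottom strand with 3' ends pointing the same way, so neither can prime synthesis back toward the other.

No product — both primers anneal to the same strand and extend in the same direction.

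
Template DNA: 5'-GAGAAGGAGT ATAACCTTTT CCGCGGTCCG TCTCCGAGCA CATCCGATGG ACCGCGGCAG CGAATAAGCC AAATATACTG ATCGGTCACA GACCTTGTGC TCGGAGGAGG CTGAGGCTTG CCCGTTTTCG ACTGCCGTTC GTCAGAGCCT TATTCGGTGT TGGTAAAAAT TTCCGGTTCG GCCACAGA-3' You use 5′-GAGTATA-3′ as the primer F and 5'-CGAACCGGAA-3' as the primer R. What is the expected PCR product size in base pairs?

174 bp

Scanning the template, GAGTATA occurs at positions 7–13; this primer anneals to the bottom strand there with its 3' end pointing downstream.
The reverse primer's reverse complement is TTCCGGTTCG, which matches the template at positions 171–180.
The product runs from position 7 to position 180, so its length is 180 − 7 + 1 = 174 bp.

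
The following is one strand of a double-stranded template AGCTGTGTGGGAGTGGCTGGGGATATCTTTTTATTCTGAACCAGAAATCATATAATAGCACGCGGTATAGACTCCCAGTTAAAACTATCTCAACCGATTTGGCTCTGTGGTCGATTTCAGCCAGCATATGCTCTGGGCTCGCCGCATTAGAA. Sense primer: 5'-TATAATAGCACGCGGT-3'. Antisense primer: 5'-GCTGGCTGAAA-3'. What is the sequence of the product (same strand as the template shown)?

5'-TATAATAGCACGCGGTATAGACTCCCAGTTAAAACTATCTCAACCGATTTGGCTCTGTGGTCGATTTCAGCCAGC-3'

Scanning the template, TATAATAGCACGCGGT occurs at positions 51–66; this primer anneals to the bottom strand there with its 3' end pointing downstream.
Reverse complement of the reverse primer: TTTCAGCCAGC. This occurs on the top strand at positions 115–125.
The product is the template from position 51 through 125 (75 bp).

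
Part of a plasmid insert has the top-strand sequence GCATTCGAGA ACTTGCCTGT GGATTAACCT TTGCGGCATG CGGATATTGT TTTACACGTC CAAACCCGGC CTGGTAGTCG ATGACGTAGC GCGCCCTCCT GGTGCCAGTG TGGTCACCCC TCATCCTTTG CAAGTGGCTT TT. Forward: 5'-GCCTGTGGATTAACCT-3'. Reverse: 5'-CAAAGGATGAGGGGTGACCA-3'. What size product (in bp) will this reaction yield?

116 bp

Forward primer GCCTGTGGATTAACCT is found on the top strand at positions 15–30.
Reverse complement of the reverse primer: TGGTCACCCCTCATCCTTTG. This occurs on the top strand at positions 111–130.
The product runs from position 15 to position 130, so its length is 130 − 15 + 1 = 116 bp.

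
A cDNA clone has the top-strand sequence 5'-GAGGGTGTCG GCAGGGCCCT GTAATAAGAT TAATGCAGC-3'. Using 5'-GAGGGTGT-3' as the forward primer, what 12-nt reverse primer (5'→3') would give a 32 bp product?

The forward primer binds at positions 1–8, so a 32 bp product ends at position 1 + 32 − 1 = 32.
The reverse primer anneals to the top strand over positions 21–32, i.e. to GTAATAAGATTA.
Its sequence written 5'→3' is the reverse complement: TAATCTTATTAC.

5'-TAATCTTATTAC-3'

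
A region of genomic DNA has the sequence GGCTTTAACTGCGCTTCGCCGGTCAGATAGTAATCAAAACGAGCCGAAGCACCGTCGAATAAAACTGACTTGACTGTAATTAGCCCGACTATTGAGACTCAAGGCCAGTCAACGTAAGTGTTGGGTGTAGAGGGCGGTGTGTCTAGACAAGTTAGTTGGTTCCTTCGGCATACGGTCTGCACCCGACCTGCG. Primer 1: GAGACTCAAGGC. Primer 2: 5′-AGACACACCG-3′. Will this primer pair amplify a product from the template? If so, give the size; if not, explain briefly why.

Yes — a 51 bp product.

Primer 1 (GAGACTCAAGGC) matches the top strand at positions 94–105; it acts as a forward primer.
Primer 2's reverse complement is CGGTGTGTCT, matching the top strand at positions 135–144; it acts as a reverse primer.
The 3' ends face each other across positions 94–144, giving a 51 bp product.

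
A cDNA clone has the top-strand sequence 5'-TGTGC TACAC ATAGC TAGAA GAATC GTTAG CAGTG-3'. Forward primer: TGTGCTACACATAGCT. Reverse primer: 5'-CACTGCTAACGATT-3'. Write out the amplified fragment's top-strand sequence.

5'-TGTGCTACACATAGCTAGAAGAATCGTTAGCAGTG-3'

Scanning the template, TGTGCTACACATAGCT occurs at positions 1–16; this primer anneals to the bottom strand there with its 3' end pointing downstream.
Reverse complement of the reverse primer: AATCGTTAGCAGTG. This occurs on the top strand at positions 22–35.
The product is the template from position 1 through 35 (35 bp).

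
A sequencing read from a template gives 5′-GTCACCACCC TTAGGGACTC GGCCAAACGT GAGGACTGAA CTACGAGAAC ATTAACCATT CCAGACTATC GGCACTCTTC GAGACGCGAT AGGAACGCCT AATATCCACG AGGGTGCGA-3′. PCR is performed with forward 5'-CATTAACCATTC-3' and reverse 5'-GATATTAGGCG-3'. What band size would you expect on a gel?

The forward primer matches the template at positions 50–61.
Taking the reverse complement of GATATTAGGCG gives CGCCTAATATC, found at positions 96–106 on the template; the primer anneals here to the top strand with its 3' end pointing upstream.
Product length = (reverse-primer end) − (forward-primer start) + 1 = 106 − 50 + 1 = 57 bp.

57 bp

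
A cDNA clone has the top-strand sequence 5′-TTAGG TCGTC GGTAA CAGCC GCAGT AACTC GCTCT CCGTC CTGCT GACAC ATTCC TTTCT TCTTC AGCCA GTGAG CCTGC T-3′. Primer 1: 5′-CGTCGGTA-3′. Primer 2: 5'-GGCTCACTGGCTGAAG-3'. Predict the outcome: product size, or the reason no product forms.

Yes — a 71 bp product.

Primer 1 (CGTCGGTA) matches the top strand at positions 7–14; it acts as a forward primer.
Primer 2's reverse complement is CTTCAGCCAGTGAGCC, matching the top strand at positions 62–77; it acts as a reverse primer.
The 3' ends face each other across positions 7–77, giving a 71 bp product.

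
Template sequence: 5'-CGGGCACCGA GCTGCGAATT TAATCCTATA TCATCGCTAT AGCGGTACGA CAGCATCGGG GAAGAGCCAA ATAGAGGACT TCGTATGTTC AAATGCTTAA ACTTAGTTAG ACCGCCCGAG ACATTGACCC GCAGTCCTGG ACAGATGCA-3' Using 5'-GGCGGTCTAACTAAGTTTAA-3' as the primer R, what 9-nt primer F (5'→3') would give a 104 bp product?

5'-TGCGAATTT-3'

The reverse primer's reverse complement TTAAACTTAGTTAGACCGCC matches the template at positions 97–116, so the product ends at position 116.
A 104 bp product then starts at position 116 − 104 + 1 = 13.
The forward primer is identical to the top strand there: TGCGAATTT.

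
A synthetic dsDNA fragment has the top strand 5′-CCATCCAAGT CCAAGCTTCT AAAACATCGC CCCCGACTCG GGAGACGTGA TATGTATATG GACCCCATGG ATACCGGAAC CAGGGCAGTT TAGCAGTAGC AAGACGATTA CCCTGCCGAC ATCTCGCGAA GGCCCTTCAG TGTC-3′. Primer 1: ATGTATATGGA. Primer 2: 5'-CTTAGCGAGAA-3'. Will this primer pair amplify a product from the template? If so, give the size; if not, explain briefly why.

Primer 2 (CTTAGCGAGAA) does not match the top strand, and its reverse complement TTCTCGCTAAG does not match either.
With no annealing site for primer 2, no amplification occurs.

No product — primer 2 has no binding site in the template.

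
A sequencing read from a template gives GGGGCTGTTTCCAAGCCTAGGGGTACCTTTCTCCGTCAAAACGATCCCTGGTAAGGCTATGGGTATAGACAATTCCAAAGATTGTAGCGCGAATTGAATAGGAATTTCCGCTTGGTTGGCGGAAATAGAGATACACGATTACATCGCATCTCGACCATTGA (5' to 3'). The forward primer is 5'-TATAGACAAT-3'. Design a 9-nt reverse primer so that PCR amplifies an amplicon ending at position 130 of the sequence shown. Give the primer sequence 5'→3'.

5'-CTCTATTTC-3'

The forward primer binds at positions 64–73; the product's 3' end on the top strand is position 130.
The reverse primer anneals to the top strand over positions 122–130, i.e. to GAAATAGAG.
Its sequence written 5'→3' is the reverse complement: CTCTATTTC.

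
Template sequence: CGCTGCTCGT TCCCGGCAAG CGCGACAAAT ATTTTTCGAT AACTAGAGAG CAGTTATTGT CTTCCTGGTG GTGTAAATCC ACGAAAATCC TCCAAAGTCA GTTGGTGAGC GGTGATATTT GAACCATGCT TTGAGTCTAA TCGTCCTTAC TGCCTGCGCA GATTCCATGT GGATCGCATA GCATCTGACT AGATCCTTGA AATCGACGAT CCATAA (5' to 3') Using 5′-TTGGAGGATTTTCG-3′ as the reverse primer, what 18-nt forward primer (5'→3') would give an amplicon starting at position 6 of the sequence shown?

5'-CTCGTTCCCGGCAAGCGC-3'

The reverse primer's reverse complement CGAAAATCCTCCAA matches the template at positions 82–95; the product starts at position 6.
The forward primer is identical to the top strand over positions 6–23: CTCGTTCCCGGCAAGCGC.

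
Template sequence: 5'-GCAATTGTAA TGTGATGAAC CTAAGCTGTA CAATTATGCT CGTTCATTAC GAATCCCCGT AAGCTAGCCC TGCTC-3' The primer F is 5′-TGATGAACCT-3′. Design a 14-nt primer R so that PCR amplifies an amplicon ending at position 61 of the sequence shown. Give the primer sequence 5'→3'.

The forward primer binds at positions 13–22; the product's 3' end on the top strand is position 61.
The reverse primer anneals to the top strand over positions 48–61, i.e. to TACGAATCCCCGTA.
Its sequence written 5'→3' is the reverse complement: TACGGGGATTCGTA.

5'-TACGGGGATTCGTA-3'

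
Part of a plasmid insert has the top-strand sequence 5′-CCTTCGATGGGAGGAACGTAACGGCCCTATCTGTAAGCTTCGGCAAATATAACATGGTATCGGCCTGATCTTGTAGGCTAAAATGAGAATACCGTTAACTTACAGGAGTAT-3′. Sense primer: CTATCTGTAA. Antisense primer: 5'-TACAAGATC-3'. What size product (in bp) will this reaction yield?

The forward primer matches the template at positions 27–36.
Taking the reverse complement of TACAAGATC gives GATCTTGTA, found at positions 67–75 on the template; the primer anneals here to the top strand with its 3' end pointing upstream.
The product runs from position 27 to position 75, so its length is 75 − 27 + 1 = 49 bp.

49 bp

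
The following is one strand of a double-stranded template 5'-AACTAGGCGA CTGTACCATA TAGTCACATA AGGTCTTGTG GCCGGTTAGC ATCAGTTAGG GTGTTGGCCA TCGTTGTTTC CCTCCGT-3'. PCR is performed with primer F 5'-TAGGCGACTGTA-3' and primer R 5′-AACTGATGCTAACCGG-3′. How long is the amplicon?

The forward primer matches the template at positions 4–15.
Taking the reverse complement of AACTGATGCTAACCGG gives CCGGTTAGCATCAGTT, found at positions 42–57 on the template; the primer anneals here to the top strand with its 3' end pointing upstream.
The product runs from position 4 to position 57, so its length is 57 − 4 + 1 = 54 bp.

54 bp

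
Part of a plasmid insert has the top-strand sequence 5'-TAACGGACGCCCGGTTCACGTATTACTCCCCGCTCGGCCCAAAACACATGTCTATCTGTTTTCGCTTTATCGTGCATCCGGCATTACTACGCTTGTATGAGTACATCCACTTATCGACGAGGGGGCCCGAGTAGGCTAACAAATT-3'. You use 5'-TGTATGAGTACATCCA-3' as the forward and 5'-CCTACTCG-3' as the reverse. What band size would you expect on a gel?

42 bp

The forward primer matches the template at positions 94–109.
The reverse primer's reverse complement is CGAGTAGG, which matches the template at positions 128–135.
The product runs from position 94 to position 135, so its length is 135 − 94 + 1 = 42 bp.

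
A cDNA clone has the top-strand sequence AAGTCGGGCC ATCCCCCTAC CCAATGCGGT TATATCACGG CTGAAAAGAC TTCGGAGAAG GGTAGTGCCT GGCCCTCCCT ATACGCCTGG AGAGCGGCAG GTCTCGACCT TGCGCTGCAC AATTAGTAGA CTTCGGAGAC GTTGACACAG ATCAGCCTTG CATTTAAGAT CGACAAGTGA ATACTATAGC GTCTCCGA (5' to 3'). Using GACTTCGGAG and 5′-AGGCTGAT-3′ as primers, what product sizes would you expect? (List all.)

The forward primer GACTTCGGAG matches the top strand at positions 48–57, 129–138.
The reverse primer's reverse complement is ATCAGCCT, matching at positions 151–158.
Each forward site pairs with the reverse site to give a product ending at position 158: sizes 111, 30 bp.

111 bp, 30 bp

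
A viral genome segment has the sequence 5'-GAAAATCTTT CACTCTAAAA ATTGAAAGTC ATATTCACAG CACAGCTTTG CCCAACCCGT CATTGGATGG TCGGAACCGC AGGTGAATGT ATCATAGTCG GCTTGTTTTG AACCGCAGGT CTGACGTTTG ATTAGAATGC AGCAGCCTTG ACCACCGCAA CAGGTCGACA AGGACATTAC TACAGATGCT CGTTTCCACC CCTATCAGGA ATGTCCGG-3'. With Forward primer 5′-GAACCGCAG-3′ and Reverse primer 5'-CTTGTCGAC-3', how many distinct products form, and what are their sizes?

Two products: 99 bp, 63 bp

The forward primer GAACCGCAG matches the top strand at positions 74–82, 110–118.
The reverse primer's reverse complement is GTCGACAAG, matching at positions 164–172.
Each forward site pairs with the reverse site to give a product ending at position 172: sizes 99, 63 bp.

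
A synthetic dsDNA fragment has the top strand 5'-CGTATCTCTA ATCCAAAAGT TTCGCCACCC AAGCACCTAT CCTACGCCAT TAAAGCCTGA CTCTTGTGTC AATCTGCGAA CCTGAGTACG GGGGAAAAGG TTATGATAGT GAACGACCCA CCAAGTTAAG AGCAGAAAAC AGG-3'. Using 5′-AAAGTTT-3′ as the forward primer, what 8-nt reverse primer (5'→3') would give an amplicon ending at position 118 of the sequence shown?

The forward primer binds at positions 16–22; the product's 3' end on the top strand is position 118.
The reverse primer anneals to the top strand over positions 111–118, i.e. to GAACGACC.
Its sequence written 5'→3' is the reverse complement: GGTCGTTC.

5'-GGTCGTTC-3'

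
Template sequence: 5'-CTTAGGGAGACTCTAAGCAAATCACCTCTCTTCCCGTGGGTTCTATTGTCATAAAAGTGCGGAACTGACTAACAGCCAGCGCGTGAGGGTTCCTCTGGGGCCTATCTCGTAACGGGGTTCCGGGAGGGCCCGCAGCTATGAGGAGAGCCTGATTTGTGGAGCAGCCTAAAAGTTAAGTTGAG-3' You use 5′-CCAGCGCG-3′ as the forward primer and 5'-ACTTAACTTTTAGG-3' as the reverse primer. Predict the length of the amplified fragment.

103 bp

Forward primer CCAGCGCG is found on the top strand at positions 76–83.
Reverse complement of the reverse primer: CCTAAAAGTTAAGT. This occurs on the top strand at positions 165–178.
Product length = (reverse-primer end) − (forward-primer start) + 1 = 178 − 76 + 1 = 103 bp.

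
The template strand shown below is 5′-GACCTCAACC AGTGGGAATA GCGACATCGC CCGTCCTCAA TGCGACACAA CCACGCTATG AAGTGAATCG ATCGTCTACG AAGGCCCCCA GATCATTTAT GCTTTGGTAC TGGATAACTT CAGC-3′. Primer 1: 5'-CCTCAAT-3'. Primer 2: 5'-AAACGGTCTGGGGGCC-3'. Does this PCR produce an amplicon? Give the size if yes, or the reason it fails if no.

Primer 2 (AAACGGTCTGGGGGCC) does not match the top strand, and its reverse complement GGCCCCCAGACCGTTT does not match either.
With no annealing site for primer 2, no amplification occurs.

No product — primer 2 has no binding site in the template.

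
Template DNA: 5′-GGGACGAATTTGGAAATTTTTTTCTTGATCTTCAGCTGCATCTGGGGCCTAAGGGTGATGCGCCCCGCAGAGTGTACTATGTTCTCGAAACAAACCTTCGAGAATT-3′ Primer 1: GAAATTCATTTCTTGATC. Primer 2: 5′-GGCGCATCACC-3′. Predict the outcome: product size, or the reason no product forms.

Primer 1 (GAAATTCATTTCTTGATC) does not match the top strand, and its reverse complement GATCAAGAAATGAATTTC does not match either.
With no annealing site for primer 1, no amplification occurs.

No product — primer 1 has no binding site in the template.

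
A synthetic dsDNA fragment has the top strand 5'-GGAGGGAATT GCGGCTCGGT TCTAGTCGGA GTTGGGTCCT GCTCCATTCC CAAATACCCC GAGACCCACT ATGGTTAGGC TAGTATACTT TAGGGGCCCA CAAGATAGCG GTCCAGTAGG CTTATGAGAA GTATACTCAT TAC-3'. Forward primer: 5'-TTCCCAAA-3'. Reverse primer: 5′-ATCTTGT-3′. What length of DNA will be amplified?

Forward primer TTCCCAAA is found on the top strand at positions 47–54.
Reverse complement of the reverse primer: ACAAGAT. This occurs on the top strand at positions 100–106.
The product runs from position 47 to position 106, so its length is 106 − 47 + 1 = 60 bp.

60 bp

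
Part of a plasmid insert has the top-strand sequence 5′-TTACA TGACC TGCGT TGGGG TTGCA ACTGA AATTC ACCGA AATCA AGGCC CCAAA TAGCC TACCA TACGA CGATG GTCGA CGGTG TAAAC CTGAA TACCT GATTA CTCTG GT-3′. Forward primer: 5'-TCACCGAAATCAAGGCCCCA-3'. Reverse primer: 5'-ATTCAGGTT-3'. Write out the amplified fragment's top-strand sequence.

5'-TCACCGAAATCAAGGCCCCAAATAGCCTACCATACGACGATGGTCGACGGTGTAAACCTGAAT-3'

Scanning the template, TCACCGAAATCAAGGCCCCA occurs at positions 34–53; this primer anneals to the bottom strand there with its 3' end pointing downstream.
Reverse complement of the reverse primer: AACCTGAAT. This occurs on the top strand at positions 88–96.
The product is the template from position 34 through 96 (63 bp).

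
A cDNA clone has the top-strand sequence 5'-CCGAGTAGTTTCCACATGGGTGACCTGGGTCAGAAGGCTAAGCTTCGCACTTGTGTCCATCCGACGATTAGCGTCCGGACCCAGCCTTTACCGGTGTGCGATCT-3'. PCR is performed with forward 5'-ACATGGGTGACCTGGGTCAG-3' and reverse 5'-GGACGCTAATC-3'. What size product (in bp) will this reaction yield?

Scanning the template, ACATGGGTGACCTGGGTCAG occurs at positions 14–33; this primer anneals to the bottom strand there with its 3' end pointing downstream.
Taking the reverse complement of GGACGCTAATC gives GATTAGCGTCC, found at positions 66–76 on the template; the primer anneals here to the top strand with its 3' end pointing upstream.
Amplicon spans positions 14–76: 63 bp.

63 bp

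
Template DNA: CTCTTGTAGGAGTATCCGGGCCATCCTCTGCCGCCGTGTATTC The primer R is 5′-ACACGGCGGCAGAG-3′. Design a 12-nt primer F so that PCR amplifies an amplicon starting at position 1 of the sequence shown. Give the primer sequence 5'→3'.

5'-CTCTTGTAGGAG-3'

The reverse primer's reverse complement CTCTGCCGCCGTGT matches the template at positions 26–39; the product starts at position 1.
The forward primer is identical to the top strand over positions 1–12: CTCTTGTAGGAG.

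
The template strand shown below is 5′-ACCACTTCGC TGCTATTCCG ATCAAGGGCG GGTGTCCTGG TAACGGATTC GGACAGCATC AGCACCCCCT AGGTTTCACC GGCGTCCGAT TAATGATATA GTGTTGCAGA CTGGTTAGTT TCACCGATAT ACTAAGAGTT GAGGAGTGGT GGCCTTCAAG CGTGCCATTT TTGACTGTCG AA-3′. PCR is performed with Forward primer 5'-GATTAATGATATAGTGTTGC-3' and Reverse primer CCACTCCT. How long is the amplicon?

Scanning the template, GATTAATGATATAGTGTTGC occurs at positions 88–107; this primer anneals to the bottom strand there with its 3' end pointing downstream.
Taking the reverse complement of CCACTCCT gives AGGAGTGG, found at positions 142–149 on the template; the primer anneals here to the top strand with its 3' end pointing upstream.
Amplicon spans positions 88–149: 62 bp.

62 bp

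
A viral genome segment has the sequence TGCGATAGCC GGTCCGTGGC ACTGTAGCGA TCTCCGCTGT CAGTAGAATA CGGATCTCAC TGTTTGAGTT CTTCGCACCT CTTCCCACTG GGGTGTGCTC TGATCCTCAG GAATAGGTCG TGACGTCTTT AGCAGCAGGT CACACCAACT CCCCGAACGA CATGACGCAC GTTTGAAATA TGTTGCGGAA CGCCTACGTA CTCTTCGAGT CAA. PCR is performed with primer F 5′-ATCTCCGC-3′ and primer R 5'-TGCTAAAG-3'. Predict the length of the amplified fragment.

105 bp

Scanning the template, ATCTCCGC occurs at positions 30–37; this primer anneals to the bottom strand there with its 3' end pointing downstream.
The reverse primer's reverse complement is CTTTAGCA, which matches the template at positions 127–134.
The product runs from position 30 to position 134, so its length is 134 − 30 + 1 = 105 bp.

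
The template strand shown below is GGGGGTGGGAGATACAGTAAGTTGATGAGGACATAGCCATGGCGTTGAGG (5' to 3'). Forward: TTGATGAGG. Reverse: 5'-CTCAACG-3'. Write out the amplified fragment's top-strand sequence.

Forward primer TTGATGAGG is found on the top strand at positions 22–30.
The reverse primer's reverse complement is CGTTGAG, which matches the template at positions 43–49.
The product is the template from position 22 through 49 (28 bp).

5'-TTGATGAGGACATAGCCATGGCGTTGAG-3'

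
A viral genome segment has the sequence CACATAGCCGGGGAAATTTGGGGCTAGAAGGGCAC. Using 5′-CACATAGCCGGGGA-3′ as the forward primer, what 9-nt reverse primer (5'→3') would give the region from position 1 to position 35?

The product's 3' end on the top strand is position 35.
The reverse primer anneals to the top strand over positions 27–35, i.e. to GAAGGGCAC.
Its sequence written 5'→3' is the reverse complement: GTGCCCTTC.

5'-GTGCCCTTC-3'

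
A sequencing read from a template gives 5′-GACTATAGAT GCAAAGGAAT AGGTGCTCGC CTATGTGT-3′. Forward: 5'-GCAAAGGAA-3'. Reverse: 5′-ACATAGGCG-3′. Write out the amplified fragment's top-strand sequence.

5'-GCAAAGGAATAGGTGCTCGCCTATGT-3'

Forward primer GCAAAGGAA is found on the top strand at positions 11–19.
Reverse complement of the reverse primer: CGCCTATGT. This occurs on the top strand at positions 28–36.
The product is the template from position 11 through 36 (26 bp).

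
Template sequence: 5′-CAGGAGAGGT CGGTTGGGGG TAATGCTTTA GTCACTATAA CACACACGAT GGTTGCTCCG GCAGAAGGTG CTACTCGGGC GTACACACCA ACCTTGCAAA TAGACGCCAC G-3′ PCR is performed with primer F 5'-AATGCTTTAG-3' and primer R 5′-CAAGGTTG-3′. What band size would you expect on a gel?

75 bp

Forward primer AATGCTTTAG is found on the top strand at positions 22–31.
Reverse complement of the reverse primer: CAACCTTG. This occurs on the top strand at positions 89–96.
Amplicon spans positions 22–96: 75 bp.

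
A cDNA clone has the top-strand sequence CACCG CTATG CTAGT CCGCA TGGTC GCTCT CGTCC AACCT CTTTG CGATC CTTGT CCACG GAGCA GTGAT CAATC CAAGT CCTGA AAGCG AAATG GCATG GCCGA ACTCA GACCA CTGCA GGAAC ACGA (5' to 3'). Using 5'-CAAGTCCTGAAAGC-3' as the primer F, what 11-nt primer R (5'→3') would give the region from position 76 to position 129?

The product's 3' end on the top strand is position 129.
The reverse primer anneals to the top strand over positions 119–129, i.e. to CAGGAACACGA.
Its sequence written 5'→3' is the reverse complement: TCGTGTTCCTG.

5'-TCGTGTTCCTG-3'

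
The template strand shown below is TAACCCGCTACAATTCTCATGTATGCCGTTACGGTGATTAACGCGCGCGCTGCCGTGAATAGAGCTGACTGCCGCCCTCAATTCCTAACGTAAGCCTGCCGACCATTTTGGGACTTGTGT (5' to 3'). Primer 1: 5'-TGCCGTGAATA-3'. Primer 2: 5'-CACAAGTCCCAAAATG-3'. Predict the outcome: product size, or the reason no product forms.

Primer 1 (TGCCGTGAATA) matches the top strand at positions 51–61; it acts as a forward primer.
Primer 2's reverse complement is CATTTTGGGACTTGTG, matching the top strand at positions 104–119; it acts as a reverse primer.
The 3' ends face each other across positions 51–119, giving a 69 bp product.

Yes — a 69 bp product.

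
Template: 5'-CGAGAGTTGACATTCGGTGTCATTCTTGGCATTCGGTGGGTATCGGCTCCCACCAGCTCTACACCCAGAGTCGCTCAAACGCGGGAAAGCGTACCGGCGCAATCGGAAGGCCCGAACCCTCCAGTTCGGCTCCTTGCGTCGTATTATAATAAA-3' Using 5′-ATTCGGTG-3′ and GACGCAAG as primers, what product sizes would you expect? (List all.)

The forward primer ATTCGGTG matches the top strand at positions 12–19, 31–38.
The reverse primer's reverse complement is CTTGCGTC, matching at positions 133–140.
Each forward site pairs with the reverse site to give a product ending at position 140: sizes 129, 110 bp.

129 bp, 110 bp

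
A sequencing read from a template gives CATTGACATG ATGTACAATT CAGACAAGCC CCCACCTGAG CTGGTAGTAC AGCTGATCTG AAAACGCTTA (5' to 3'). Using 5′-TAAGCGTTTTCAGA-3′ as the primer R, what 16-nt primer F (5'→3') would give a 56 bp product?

The reverse primer's reverse complement TCTGAAAACGCTTA matches the template at positions 57–70, so the product ends at position 70.
A 56 bp product then starts at position 70 − 56 + 1 = 15.
The forward primer is identical to the top strand there: ACAATTCAGACAAGCC.

5'-ACAATTCAGACAAGCC-3'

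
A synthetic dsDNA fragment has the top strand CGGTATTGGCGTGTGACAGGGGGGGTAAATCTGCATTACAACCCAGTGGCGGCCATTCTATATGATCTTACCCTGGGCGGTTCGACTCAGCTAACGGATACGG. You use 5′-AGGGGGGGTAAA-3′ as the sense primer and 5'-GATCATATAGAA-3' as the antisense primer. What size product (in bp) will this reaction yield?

50 bp

Forward primer AGGGGGGGTAAA is found on the top strand at positions 18–29.
Reverse complement of the reverse primer: TTCTATATGATC. This occurs on the top strand at positions 56–67.
Amplicon spans positions 18–67: 50 bp.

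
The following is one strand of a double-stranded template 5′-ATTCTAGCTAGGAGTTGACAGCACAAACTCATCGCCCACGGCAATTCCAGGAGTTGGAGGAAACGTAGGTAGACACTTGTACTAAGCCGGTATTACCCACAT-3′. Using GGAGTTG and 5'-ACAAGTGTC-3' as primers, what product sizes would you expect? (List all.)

The forward primer GGAGTTG matches the top strand at positions 11–17, 50–56.
The reverse primer's reverse complement is GACACTTGT, matching at positions 72–80.
Each forward site pairs with the reverse site to give a product ending at position 80: sizes 70, 31 bp.

70 bp, 31 bp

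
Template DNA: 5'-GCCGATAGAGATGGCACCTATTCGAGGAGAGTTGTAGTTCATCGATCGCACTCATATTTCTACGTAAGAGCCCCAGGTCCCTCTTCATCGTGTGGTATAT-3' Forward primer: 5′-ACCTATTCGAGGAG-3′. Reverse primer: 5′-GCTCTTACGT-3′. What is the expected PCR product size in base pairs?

Forward primer ACCTATTCGAGGAG is found on the top strand at positions 16–29.
The reverse primer's reverse complement is ACGTAAGAGC, which matches the template at positions 62–71.
Amplicon spans positions 16–71: 56 bp.

56 bp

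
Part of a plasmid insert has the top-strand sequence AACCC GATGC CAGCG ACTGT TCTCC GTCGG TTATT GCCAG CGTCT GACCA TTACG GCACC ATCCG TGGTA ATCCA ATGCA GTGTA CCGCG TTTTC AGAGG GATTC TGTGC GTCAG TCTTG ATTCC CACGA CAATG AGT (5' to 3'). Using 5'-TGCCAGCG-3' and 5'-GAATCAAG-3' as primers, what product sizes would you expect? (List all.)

The forward primer TGCCAGCG matches the top strand at positions 8–15, 35–42.
The reverse primer's reverse complement is CTTGATTC, matching at positions 117–124.
Each forward site pairs with the reverse site to give a product ending at position 124: sizes 117, 90 bp.

117 bp, 90 bp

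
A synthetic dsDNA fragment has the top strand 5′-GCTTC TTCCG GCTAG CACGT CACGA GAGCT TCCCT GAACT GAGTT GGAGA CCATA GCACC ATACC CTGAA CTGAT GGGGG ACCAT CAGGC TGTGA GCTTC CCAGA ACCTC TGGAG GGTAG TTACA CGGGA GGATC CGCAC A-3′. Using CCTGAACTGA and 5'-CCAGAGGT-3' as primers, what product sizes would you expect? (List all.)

81 bp, 49 bp

The forward primer CCTGAACTGA matches the top strand at positions 33–42, 65–74.
The reverse primer's reverse complement is ACCTCTGG, matching at positions 106–113.
Each forward site pairs with the reverse site to give a product ending at position 113: sizes 81, 49 bp.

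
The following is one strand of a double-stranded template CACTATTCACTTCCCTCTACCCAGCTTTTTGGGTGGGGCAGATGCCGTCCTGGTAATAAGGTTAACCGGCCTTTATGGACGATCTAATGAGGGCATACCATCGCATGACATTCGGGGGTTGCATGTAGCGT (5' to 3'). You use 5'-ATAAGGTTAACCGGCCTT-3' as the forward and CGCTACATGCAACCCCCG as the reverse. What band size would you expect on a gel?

Forward primer ATAAGGTTAACCGGCCTT is found on the top strand at positions 56–73.
Taking the reverse complement of CGCTACATGCAACCCCCG gives CGGGGGTTGCATGTAGCG, found at positions 113–130 on the template; the primer anneals here to the top strand with its 3' end pointing upstream.
Amplicon spans positions 56–130: 75 bp.

75 bp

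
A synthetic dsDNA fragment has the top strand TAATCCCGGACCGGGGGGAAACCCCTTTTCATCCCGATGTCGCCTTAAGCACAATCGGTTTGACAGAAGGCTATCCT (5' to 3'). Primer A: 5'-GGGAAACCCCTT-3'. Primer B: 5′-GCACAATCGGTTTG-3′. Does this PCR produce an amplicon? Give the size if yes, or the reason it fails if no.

Primer A (GGGAAACCCCTT) matches the top strand at positions 16–27 (3' end points downstream).
Primer B (GCACAATCGGTTTG) also matches the top strand directly, at positions 49–62 — its reverse complement CAAACCGATTGTGC is not present.
Both primers anneal to the bottom strand with 3' ends pointing the same way, so neither can prime synthesis back toward the other.

No product — both primers anneal to the same strand and extend in the same direction.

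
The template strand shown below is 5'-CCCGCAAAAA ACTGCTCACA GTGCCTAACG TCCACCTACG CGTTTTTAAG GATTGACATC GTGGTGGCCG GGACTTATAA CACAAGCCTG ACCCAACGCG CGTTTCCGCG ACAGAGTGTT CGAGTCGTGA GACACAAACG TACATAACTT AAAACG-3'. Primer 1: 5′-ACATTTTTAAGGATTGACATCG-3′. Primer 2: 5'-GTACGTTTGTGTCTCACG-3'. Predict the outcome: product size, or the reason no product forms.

No product — primer 1 has no binding site in the template.

Primer 1 (ACATTTTTAAGGATTGACATCG) does not match the top strand, and its reverse complement CGATGTCAATCCTTAAAAATGT does not match either.
With no annealing site for primer 1, no amplification occurs.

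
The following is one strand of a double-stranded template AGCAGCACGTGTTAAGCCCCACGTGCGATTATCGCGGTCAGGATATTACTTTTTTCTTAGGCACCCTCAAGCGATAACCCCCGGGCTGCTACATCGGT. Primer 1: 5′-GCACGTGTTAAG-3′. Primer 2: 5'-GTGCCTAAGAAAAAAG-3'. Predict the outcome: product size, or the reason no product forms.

Yes — a 60 bp product.

Primer 1 (GCACGTGTTAAG) matches the top strand at positions 5–16; it acts as a forward primer.
Primer 2's reverse complement is CTTTTTTCTTAGGCAC, matching the top strand at positions 49–64; it acts as a reverse primer.
The 3' ends face each other across positions 5–64, giving a 60 bp product.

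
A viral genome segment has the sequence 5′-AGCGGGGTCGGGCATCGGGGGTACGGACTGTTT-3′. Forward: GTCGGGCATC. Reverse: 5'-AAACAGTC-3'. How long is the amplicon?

27 bp

The forward primer matches the template at positions 7–16.
Reverse complement of the reverse primer: GACTGTTT. This occurs on the top strand at positions 26–33.
Product length = (reverse-primer end) − (forward-primer start) + 1 = 33 − 7 + 1 = 27 bp.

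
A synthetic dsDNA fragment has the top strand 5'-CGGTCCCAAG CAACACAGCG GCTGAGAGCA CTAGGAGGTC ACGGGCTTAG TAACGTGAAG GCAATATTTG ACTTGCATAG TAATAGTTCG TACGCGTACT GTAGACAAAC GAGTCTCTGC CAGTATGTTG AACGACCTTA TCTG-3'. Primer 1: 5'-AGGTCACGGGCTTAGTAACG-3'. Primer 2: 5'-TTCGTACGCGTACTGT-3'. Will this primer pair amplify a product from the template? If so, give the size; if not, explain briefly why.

No product — both primers anneal to the same strand and extend in the same direction.

Primer 1 (AGGTCACGGGCTTAGTAACG) matches the top strand at positions 36–55 (3' end points downstream).
Primer 2 (TTCGTACGCGTACTGT) also matches the top strand directly, at positions 87–102 — its reverse complement ACAGTACGCGTACGAA is not present.
Both primers anneal to the bottom strand with 3' ends pointing the same way, so neither can prime synthesis back toward the other.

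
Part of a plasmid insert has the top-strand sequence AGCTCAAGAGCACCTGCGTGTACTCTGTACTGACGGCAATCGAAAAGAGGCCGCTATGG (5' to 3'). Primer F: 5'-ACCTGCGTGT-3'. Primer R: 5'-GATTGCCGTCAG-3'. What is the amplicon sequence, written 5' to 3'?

5'-ACCTGCGTGTACTCTGTACTGACGGCAATC-3'

Scanning the template, ACCTGCGTGT occurs at positions 12–21; this primer anneals to the bottom strand there with its 3' end pointing downstream.
The reverse primer's reverse complement is CTGACGGCAATC, which matches the template at positions 30–41.
The product is the template from position 12 through 41 (30 bp).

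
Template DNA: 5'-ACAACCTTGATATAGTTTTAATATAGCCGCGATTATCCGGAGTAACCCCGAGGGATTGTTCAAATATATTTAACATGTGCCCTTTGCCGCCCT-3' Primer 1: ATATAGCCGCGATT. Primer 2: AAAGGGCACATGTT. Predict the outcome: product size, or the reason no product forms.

Yes — a 65 bp product.

Primer 1 (ATATAGCCGCGATT) matches the top strand at positions 21–34; it acts as a forward primer.
Primer 2's reverse complement is AACATGTGCCCTTT, matching the top strand at positions 72–85; it acts as a reverse primer.
The 3' ends face each other across positions 21–85, giving a 65 bp product.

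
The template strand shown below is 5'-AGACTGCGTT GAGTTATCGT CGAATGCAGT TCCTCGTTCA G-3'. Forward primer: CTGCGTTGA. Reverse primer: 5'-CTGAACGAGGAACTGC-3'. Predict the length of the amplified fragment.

The forward primer matches the template at positions 4–12.
The reverse primer's reverse complement is GCAGTTCCTCGTTCAG, which matches the template at positions 26–41.
Product length = (reverse-primer end) − (forward-primer start) + 1 = 41 − 4 + 1 = 38 bp.

38 bp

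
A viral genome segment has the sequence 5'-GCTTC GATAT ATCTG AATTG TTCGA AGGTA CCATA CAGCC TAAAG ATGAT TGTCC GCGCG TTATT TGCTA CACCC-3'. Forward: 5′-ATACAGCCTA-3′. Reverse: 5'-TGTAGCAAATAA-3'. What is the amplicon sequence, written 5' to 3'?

Forward primer ATACAGCCTA is found on the top strand at positions 33–42.
Reverse complement of the reverse primer: TTATTTGCTACA. This occurs on the top strand at positions 61–72.
The product is the template from position 33 through 72 (40 bp).

5'-ATACAGCCTAAAGATGATTGTCCGCGCGTTATTTGCTACA-3'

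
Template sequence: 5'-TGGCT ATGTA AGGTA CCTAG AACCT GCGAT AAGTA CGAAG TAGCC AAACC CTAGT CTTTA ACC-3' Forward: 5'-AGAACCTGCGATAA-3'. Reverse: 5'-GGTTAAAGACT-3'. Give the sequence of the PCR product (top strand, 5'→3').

5'-AGAACCTGCGATAAGTACGAAGTAGCCAAACCCTAGTCTTTAACC-3'

The forward primer matches the template at positions 19–32.
The reverse primer's reverse complement is AGTCTTTAACC, which matches the template at positions 53–63.
The product is the template from position 19 through 63 (45 bp).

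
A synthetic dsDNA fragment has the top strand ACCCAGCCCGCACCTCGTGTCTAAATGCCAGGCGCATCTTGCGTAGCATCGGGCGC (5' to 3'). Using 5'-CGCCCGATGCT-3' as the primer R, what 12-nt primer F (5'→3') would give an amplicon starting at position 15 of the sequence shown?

5'-TCGTGTCTAAAT-3'

The reverse primer's reverse complement AGCATCGGGCG matches the template at positions 45–55; the product starts at position 15.
The forward primer is identical to the top strand over positions 15–26: TCGTGTCTAAAT.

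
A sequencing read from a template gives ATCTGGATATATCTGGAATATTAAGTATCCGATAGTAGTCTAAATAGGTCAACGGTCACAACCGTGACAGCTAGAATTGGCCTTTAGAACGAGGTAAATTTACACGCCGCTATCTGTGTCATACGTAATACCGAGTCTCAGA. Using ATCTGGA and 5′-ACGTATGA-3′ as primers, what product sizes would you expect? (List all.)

126 bp, 116 bp

The forward primer ATCTGGA matches the top strand at positions 1–7, 11–17.
The reverse primer's reverse complement is TCATACGT, matching at positions 119–126.
Each forward site pairs with the reverse site to give a product ending at position 126: sizes 126, 116 bp.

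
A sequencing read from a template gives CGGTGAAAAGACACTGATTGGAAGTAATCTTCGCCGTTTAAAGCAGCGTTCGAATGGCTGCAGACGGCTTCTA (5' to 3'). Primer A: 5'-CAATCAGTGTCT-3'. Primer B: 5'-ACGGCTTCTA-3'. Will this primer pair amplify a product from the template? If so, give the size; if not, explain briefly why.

No product — the primers' 3' ends point away from each other.

Primer A (CAATCAGTGTCT) has reverse complement AGACACTGATTG, which matches the top strand at positions 9–20; primer A anneals to the top strand there with its 3' end pointing upstream toward position 9.
Primer B (ACGGCTTCTA) matches the top strand directly at positions 64–73; it anneals to the bottom strand with its 3' end pointing downstream toward position 73.
The 3' ends diverge (primer A extends toward position 1, primer B toward position 73), so the primers never converge on a shared product.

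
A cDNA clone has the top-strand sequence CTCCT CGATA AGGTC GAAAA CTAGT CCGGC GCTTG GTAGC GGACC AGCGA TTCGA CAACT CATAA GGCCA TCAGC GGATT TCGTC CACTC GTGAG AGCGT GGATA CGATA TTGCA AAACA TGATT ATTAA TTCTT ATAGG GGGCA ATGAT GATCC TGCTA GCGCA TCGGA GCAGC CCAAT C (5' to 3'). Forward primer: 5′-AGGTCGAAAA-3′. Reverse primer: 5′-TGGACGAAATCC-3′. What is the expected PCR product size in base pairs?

77 bp

Scanning the template, AGGTCGAAAA occurs at positions 11–20; this primer anneals to the bottom strand there with its 3' end pointing downstream.
Reverse complement of the reverse primer: GGATTTCGTCCA. This occurs on the top strand at positions 76–87.
Amplicon spans positions 11–87: 77 bp.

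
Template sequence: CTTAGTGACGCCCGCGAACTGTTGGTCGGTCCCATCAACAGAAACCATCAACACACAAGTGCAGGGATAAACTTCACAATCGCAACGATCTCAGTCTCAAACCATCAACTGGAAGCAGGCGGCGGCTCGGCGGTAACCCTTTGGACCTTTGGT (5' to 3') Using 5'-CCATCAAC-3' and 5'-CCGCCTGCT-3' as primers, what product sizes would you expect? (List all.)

The forward primer CCATCAAC matches the top strand at positions 32–39, 45–52, 102–109.
The reverse primer's reverse complement is AGCAGGCGG, matching at positions 114–122.
Each forward site pairs with the reverse site to give a product ending at position 122: sizes 91, 78, 21 bp.

91 bp, 78 bp, 21 bp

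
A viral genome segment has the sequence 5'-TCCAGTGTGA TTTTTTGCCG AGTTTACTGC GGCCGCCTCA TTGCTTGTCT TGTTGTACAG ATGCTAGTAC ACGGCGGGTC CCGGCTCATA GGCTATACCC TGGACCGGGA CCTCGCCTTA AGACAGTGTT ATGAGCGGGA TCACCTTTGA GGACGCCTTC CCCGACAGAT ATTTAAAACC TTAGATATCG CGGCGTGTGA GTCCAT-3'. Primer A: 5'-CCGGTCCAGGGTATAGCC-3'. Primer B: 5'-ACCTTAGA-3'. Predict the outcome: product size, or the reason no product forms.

No product — the primers' 3' ends point away from each other.

Primer A (CCGGTCCAGGGTATAGCC) has reverse complement GGCTATACCCTGGACCGG, which matches the top strand at positions 91–108; primer A anneals to the top strand there with its 3' end pointing upstream toward position 91.
Primer B (ACCTTAGA) matches the top strand directly at positions 178–185; it anneals to the bottom strand with its 3' end pointing downstream toward position 185.
The 3' ends diverge (primer A extends toward position 1, primer B toward position 206), so the primers never converge on a shared product.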